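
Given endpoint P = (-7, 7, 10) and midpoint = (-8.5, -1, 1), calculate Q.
Q = (2×(-8.5) - (-7), 2×(-1) - 7, 2×1 - 10) = (-10, -9, -8)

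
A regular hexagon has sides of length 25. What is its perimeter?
Perimeter = number of sides * side length
Perimeter = 6 * 25
Perimeter = 150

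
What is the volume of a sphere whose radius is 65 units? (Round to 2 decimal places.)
Volume = (4/3) * pi * r³
Volume = (4/3) * pi * 65³
Volume = (4/3) * pi * 274625
Volume = 1150346.51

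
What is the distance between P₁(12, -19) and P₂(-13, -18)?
Using the distance formula: d = sqrt((x₂-x₁)² + (y₂-y₁)²)
dx = (-13) - 12 = -25
dy = (-18) - (-19) = 1
d = sqrt((-25)² + 1²) = sqrt(625 + 1) = sqrt(626) = 25.02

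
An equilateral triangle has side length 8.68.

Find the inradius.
For an equilateral triangle, r = s/(2√3) where s is the side.
r = 8.68/(2√3) = 8.68/3.464102 = 2.506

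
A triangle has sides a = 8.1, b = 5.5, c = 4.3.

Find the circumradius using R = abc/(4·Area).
s = (a+b+c)/2 = 8.95
Area = √(s(s-a)(s-b)(s-c)) = √(8.95·0.85·3.45·4.65) = 11.0473
R = abc/(4·Area) = (8.1·5.5·4.3)/(4·11.0473) = 191.565/44.1892 = 4.335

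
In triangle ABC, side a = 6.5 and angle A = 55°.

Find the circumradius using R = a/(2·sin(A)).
R = a/(2·sin(A)) = 6.5/(2·sin(55°))
R = 6.5/(2·0.819152) = 6.5/1.638304 = 3.968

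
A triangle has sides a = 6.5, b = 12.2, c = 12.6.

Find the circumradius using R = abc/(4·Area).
s = (a+b+c)/2 = 15.65
Area = √(s(s-a)(s-b)(s-c)) = √(15.65·9.15·3.45·3.05) = 38.8175
R = abc/(4·Area) = (6.5·12.2·12.6)/(4·38.8175) = 999.18/155.27 = 6.435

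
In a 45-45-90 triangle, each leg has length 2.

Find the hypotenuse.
Hypotenuse = 2√2 = 2.828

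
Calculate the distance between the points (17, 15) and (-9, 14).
Using the distance formula: d = sqrt((x₂-x₁)² + (y₂-y₁)²)
dx = (-9) - 17 = -26
dy = 14 - 15 = -1
d = sqrt((-26)² + (-1)²) = sqrt(676 + 1) = sqrt(677) = 26.02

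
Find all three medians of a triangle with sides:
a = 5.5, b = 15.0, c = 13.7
Using m_x = ½√(2y² + 2z² - x²):
m_a = ½√(2·15.0² + 2·13.7² - 5.5²) = ½√795.13 = 14.1
m_b = ½√(2·5.5² + 2·13.7² - 15.0²) = ½√210.88 = 7.261
m_c = ½√(2·5.5² + 2·15.0² - 13.7²) = ½√322.81 = 8.983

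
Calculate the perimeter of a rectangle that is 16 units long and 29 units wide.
Perimeter = 2 * (length + width)
Perimeter = 2 * (16 + 29)
Perimeter = 2 * 45
Perimeter = 90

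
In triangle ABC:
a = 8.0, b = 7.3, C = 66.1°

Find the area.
Using A = ½ab·sin(C):
A = ½·8.0·7.3·sin(66.1°) = ½·58.4·0.914254 = 26.7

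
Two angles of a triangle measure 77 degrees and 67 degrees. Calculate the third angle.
Sum of angles in a triangle = 180 degrees
Third angle = 180 - 77 - 67
Third angle = 36 degrees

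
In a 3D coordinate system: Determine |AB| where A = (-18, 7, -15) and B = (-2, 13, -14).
d = √[(16)² + (6)² + (1)²] = √293 = 17.12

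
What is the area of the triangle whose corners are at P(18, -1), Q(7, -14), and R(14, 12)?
Using the coordinate formula: Area = (1/2)|x₁(y₂-y₃) + x₂(y₃-y₁) + x₃(y₁-y₂)|
Area = (1/2)|18((-14)-12) + 7(12-(-1)) + 14((-1)-(-14))|
Area = (1/2)|18*(-26) + 7*13 + 14*13|
Area = (1/2)|(-468) + 91 + 182|
Area = (1/2)*195 = 97.50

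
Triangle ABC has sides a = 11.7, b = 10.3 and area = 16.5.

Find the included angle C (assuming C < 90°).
Area = ½ab·sin(C)  →  sin(C) = 2·Area/(ab)
sin(C) = 2·16.5/(11.7·10.3) = 0.273836
C = arcsin(0.273836) = 15.89°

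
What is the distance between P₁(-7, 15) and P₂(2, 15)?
Using the distance formula: d = sqrt((x₂-x₁)² + (y₂-y₁)²)
dx = 2 - (-7) = 9
dy = 15 - 15 = 0
d = sqrt(9² + 0²) = sqrt(81 + 0) = sqrt(81) = 9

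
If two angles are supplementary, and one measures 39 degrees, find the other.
Supplementary angles sum to 180 degrees.
Other angle = 180 - 39
Other angle = 141 degrees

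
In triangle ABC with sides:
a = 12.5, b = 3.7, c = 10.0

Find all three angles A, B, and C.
By the law of cosines:
cos(A) = (b² + c² - a²)/(2bc) = -0.575135  →  A = 125.1°
cos(B) = (a² + c² - b²)/(2ac) = 0.970240  →  B = 14.01°
cos(C) = (a² + b² - c²)/(2ab) = 0.756108  →  C = 40.88°
Check: A + B + C = 180.0° ✓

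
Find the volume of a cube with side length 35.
Volume = s³
Volume = 35³
Volume = 42875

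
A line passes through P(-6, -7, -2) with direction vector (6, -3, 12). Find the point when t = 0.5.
P(0.5) = (-6 + 6(0.5), -7 + (-3)(0.5), -2 + 12(0.5)) = (-3, -8.5, 4)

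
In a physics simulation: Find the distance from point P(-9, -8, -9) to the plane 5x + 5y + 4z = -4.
d = |5(-9) + 5(-8) + 4(-9) - (-4)| / √(5² + 5² + 4²) = 117/√66 = 14.4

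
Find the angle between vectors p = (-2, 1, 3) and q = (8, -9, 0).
p·q = -25, |p|² = 14, |q|² = 145
cos θ = -25/√2030 ≈ -0.5549
θ ≈ 123.7°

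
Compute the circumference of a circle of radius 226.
Circumference = 2 * pi * r
Circumference = 2 * pi * 226
Circumference = 1420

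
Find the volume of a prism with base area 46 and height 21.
Volume = base area * height
Volume = 46 * 21
Volume = 966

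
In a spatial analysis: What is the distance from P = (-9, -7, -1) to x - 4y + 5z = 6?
d = |1(-9) + (-4)(-7) + 5(-1) - (6)| / √(1² + (-4)² + 5²) = 8/√42 = 1.234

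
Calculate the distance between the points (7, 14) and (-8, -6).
Using the distance formula: d = sqrt((x₂-x₁)² + (y₂-y₁)²)
dx = (-8) - 7 = -15
dy = (-6) - 14 = -20
d = sqrt((-15)² + (-20)²) = sqrt(225 + 400) = sqrt(625) = 25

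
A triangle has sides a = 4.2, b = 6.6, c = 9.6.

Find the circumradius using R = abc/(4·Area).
s = (a+b+c)/2 = 10.2
Area = √(s(s-a)(s-b)(s-c)) = √(10.2·6·3.6·0.6) = 11.4975
R = abc/(4·Area) = (4.2·6.6·9.6)/(4·11.4975) = 266.112/45.99 = 5.786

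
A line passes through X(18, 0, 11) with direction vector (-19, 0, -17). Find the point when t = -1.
P(-1) = (18 + (-19)(-1), 0 + 0(-1), 11 + (-17)(-1)) = (37, 0, 28)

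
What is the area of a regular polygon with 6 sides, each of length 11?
For a regular 6-gon with side length s = 11:
Apothem a = s / (2*tan(pi/6)) = 11 / (2*tan(pi/6)) ≈ 9.5263
Perimeter P = 6 * 11 = 66
Area = (1/2) * P * a = (1/2) * 66 * 9.5263 = 314.37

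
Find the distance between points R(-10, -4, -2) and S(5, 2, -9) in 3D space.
d = √[(15)² + (6)² + (-7)²] = √310 = 17.61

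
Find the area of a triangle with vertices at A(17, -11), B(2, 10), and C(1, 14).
Using the coordinate formula: Area = (1/2)|x₁(y₂-y₃) + x₂(y₃-y₁) + x₃(y₁-y₂)|
Area = (1/2)|17(10-14) + 2(14-(-11)) + 1((-11)-10)|
Area = (1/2)|17*(-4) + 2*25 + 1*(-21)|
Area = (1/2)|(-68) + 50 + (-21)|
Area = (1/2)*39 = 19.50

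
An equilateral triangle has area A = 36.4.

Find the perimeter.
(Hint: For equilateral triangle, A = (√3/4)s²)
A = (√3/4)s²  →  s² = 4A/√3 = 4·36.4/√3 = 84.0622
s = 9.16854
Perimeter = 3s = 27.51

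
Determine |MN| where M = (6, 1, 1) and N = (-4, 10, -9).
d = √[(-10)² + (9)² + (-10)²] = √281 = 16.76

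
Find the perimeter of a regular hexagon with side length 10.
Perimeter = number of sides * side length
Perimeter = 6 * 10
Perimeter = 60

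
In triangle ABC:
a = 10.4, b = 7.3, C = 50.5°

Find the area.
Using A = ½ab·sin(C):
A = ½·10.4·7.3·sin(50.5°) = ½·75.92·0.771625 = 29.29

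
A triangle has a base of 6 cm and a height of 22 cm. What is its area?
Area = (1/2) * base * height
Area = (1/2) * 6 * 22
Area = 66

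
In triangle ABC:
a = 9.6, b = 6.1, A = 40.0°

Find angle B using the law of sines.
sin(B)/b = sin(A)/a
sin(B) = b·sin(A)/a = 6.1·sin(40.0°)/9.6 = 0.408438
B = arcsin(0.408438) = 24.11°  (b ≤ a, so B ≤ A and the acute solution is unique)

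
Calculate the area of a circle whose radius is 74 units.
Area = pi * r²
Area = pi * 74²
Area = pi * 5476
Area = 17203.36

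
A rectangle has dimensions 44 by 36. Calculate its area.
Area = length * width
Area = 44 * 36
Area = 1584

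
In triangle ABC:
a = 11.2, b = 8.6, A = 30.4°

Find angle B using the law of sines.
sin(B)/b = sin(A)/a
sin(B) = b·sin(A)/a = 8.6·sin(30.4°)/11.2 = 0.388562
B = arcsin(0.388562) = 22.87°  (b ≤ a, so B ≤ A and the acute solution is unique)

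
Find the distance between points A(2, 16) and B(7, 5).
Using the distance formula: d = sqrt((x₂-x₁)² + (y₂-y₁)²)
dx = 7 - 2 = 5
dy = 5 - 16 = -11
d = sqrt(5² + (-11)²) = sqrt(25 + 121) = sqrt(146) = 12.08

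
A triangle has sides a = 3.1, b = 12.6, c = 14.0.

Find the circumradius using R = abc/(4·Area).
s = (a+b+c)/2 = 14.85
Area = √(s(s-a)(s-b)(s-c)) = √(14.85·11.75·2.25·0.85) = 18.2677
R = abc/(4·Area) = (3.1·12.6·14.0)/(4·18.2677) = 546.84/73.0708 = 7.484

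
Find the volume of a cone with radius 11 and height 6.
Volume = (1/3) * pi * r² * h
Volume = (1/3) * pi * 11² * 6
Volume = (1/3) * pi * 121 * 6
Volume = (1/3) * pi * 726
Volume = 760.27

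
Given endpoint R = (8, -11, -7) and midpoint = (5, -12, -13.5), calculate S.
S = (2×5 - 8, 2×(-12) - (-11), 2×(-13.5) - (-7)) = (2, -13, -20)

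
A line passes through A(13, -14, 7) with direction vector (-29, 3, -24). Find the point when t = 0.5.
P(0.5) = (13 + (-29)(0.5), -14 + 3(0.5), 7 + (-24)(0.5)) = (-1.5, -12.5, -5)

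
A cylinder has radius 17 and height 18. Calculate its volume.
Volume = pi * r² * h
Volume = pi * 17² * 18
Volume = pi * 289 * 18
Volume = pi * 5202
Volume = 16342.56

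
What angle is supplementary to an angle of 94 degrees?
Supplementary angles sum to 180 degrees.
Other angle = 180 - 94
Other angle = 86 degrees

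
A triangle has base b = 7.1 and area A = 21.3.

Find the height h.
A = ½bh  →  h = 2A/b
h = 2·21.3/7.1 = 6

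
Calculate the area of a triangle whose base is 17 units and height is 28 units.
Area = (1/2) * base * height
Area = (1/2) * 17 * 28
Area = 238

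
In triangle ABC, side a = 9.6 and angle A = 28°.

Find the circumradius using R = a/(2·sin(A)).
R = a/(2·sin(A)) = 9.6/(2·sin(28°))
R = 9.6/(2·0.469472) = 9.6/0.938943 = 10.22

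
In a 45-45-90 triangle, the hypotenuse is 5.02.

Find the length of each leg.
In a 45-45-90 triangle, hypotenuse = leg·√2  →  leg = hypotenuse/√2
leg = 5.02/√2 = 3.55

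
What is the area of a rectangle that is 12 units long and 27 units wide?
Area = length * width
Area = 12 * 27
Area = 324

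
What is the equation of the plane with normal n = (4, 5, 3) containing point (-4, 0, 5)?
d = n·P = (4)(-4) + (5)(0) + (3)(5) = -1
Plane: 4x + 5y + 3z = -1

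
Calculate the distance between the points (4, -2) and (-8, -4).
Using the distance formula: d = sqrt((x₂-x₁)² + (y₂-y₁)²)
dx = (-8) - 4 = -12
dy = (-4) - (-2) = -2
d = sqrt((-12)² + (-2)²) = sqrt(144 + 4) = sqrt(148) = 12.17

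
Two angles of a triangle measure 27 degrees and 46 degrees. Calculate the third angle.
Sum of angles in a triangle = 180 degrees
Third angle = 180 - 27 - 46
Third angle = 107 degrees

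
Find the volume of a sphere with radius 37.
Volume = (4/3) * pi * r³
Volume = (4/3) * pi * 37³
Volume = (4/3) * pi * 50653
Volume = 212174.79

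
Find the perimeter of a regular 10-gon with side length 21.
Perimeter = number of sides * side length
Perimeter = 10 * 21
Perimeter = 210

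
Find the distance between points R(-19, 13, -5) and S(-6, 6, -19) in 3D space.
d = √[(13)² + (-7)² + (-14)²] = √414 = 20.35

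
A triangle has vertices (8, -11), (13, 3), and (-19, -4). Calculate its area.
Using the coordinate formula: Area = (1/2)|x₁(y₂-y₃) + x₂(y₃-y₁) + x₃(y₁-y₂)|
Area = (1/2)|8(3-(-4)) + 13((-4)-(-11)) + (-19)((-11)-3)|
Area = (1/2)|8*7 + 13*7 + (-19)*(-14)|
Area = (1/2)|56 + 91 + 266|
Area = (1/2)*413 = 206.50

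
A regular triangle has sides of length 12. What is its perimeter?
Perimeter = number of sides * side length
Perimeter = 3 * 12
Perimeter = 36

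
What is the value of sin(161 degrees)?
sin(161 degrees) = 0.3256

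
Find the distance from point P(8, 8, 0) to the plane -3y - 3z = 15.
d = |0(8) + (-3)(8) + (-3)(0) - (15)| / √(0² + (-3)² + (-3)²) = 39/√18 = 9.192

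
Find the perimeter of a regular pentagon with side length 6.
Perimeter = number of sides * side length
Perimeter = 5 * 6
Perimeter = 30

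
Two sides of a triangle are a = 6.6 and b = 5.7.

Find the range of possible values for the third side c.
By the triangle inequality: |a - b| < c < a + b
|6.6 - 5.7| < c < 6.6 + 5.7
0.9 < c < 12.3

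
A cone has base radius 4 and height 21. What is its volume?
Volume = (1/3) * pi * r² * h
Volume = (1/3) * pi * 4² * 21
Volume = (1/3) * pi * 16 * 21
Volume = (1/3) * pi * 336
Volume = 351.86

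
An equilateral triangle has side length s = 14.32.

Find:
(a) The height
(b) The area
(a) Height h = s·√3/2 = 14.32·√3/2 = 12.4
(b) Area = (√3/4)·s² = (√3/4)·14.32² = (√3/4)·205.062 = 88.79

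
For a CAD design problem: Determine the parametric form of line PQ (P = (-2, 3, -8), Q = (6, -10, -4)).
Direction vector d = Q - P = (8, -13, 4)
x = -2 + 8t, y = 3 - 13t, z = -8 + 4t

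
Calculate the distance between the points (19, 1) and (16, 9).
Using the distance formula: d = sqrt((x₂-x₁)² + (y₂-y₁)²)
dx = 16 - 19 = -3
dy = 9 - 1 = 8
d = sqrt((-3)² + 8²) = sqrt(9 + 64) = sqrt(73) = 8.54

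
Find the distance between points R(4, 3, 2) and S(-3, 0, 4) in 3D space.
d = √[(-7)² + (-3)² + (2)²] = √62 = 7.874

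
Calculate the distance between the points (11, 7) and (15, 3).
Using the distance formula: d = sqrt((x₂-x₁)² + (y₂-y₁)²)
dx = 15 - 11 = 4
dy = 3 - 7 = -4
d = sqrt(4² + (-4)²) = sqrt(16 + 16) = sqrt(32) = 5.66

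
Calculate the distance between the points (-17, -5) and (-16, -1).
Using the distance formula: d = sqrt((x₂-x₁)² + (y₂-y₁)²)
dx = (-16) - (-17) = 1
dy = (-1) - (-5) = 4
d = sqrt(1² + 4²) = sqrt(1 + 16) = sqrt(17) = 4.12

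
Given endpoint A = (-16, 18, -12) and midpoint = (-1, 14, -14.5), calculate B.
B = (2×(-1) - (-16), 2×14 - 18, 2×(-14.5) - (-12)) = (14, 10, -17)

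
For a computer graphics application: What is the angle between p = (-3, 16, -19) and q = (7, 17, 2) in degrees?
p·q = 213, |p|² = 626, |q|² = 342
cos θ = 213/√214092 ≈ 0.4603
θ ≈ 62.59°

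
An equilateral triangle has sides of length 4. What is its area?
Area = (sqrt(3)/4) * s²
Area = (sqrt(3)/4) * 4²
Area = (sqrt(3)/4) * 16
Area = 6.93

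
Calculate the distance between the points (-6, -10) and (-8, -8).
Using the distance formula: d = sqrt((x₂-x₁)² + (y₂-y₁)²)
dx = (-8) - (-6) = -2
dy = (-8) - (-10) = 2
d = sqrt((-2)² + 2²) = sqrt(4 + 4) = sqrt(8) = 2.83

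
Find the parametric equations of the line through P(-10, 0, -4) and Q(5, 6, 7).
Direction vector d = Q - P = (15, 6, 11)
x = -10 + 15t, y = 0 + 6t, z = -4 + 11t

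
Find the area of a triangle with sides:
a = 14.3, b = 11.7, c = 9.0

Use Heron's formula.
s = (a+b+c)/2 = (14.3+11.7+9.0)/2 = 17.5
A = √(s(s-a)(s-b)(s-c)) = √(17.5·3.2·5.8·8.5)
A = √2760.8 = 52.54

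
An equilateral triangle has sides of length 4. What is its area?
Area = (sqrt(3)/4) * s²
Area = (sqrt(3)/4) * 4²
Area = (sqrt(3)/4) * 16
Area = 6.93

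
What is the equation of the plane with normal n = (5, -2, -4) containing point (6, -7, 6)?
d = n·P = (5)(6) + (-2)(-7) + (-4)(6) = 20
Plane: 5x - 2y - 4z = 20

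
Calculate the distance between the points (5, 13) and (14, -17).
Using the distance formula: d = sqrt((x₂-x₁)² + (y₂-y₁)²)
dx = 14 - 5 = 9
dy = (-17) - 13 = -30
d = sqrt(9² + (-30)²) = sqrt(81 + 900) = sqrt(981) = 31.32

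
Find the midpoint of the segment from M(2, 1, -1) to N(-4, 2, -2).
Midpoint = ((2-4)/2, (1+2)/2, (-1-2)/2) = (-1, 1.5, -1.5)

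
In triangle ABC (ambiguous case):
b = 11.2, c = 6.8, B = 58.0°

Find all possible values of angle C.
sin(C)/c = sin(B)/b  →  sin(C) = c·sin(B)/b = 6.8·sin(58.0°)/11.2 = 0.514886
C₁ = arcsin(0.514886) = 30.99°,  C₂ = 180° - C₁ = 149.01°
Check C₂: A = 180° - 58.0° - 149.01° = -27.01° ≤ 0, rejected
C = 30.99° (one solution)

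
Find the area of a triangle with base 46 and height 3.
Area = (1/2) * base * height
Area = (1/2) * 46 * 3
Area = 69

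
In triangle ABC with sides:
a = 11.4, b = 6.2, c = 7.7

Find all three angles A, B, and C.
By the law of cosines:
cos(A) = (b² + c² - a²)/(2bc) = -0.337558  →  A = 109.7°
cos(B) = (a² + c² - b²)/(2ac) = 0.859023  →  B = 30.79°
cos(C) = (a² + b² - c²)/(2ab) = 0.771859  →  C = 39.48°
Check: A + B + C = 180.0° ✓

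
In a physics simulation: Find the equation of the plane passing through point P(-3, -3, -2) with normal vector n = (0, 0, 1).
d = n·P = (0)(-3) + (0)(-3) + (1)(-2) = -2
Plane: z = -2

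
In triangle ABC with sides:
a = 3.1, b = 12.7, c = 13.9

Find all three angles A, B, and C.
By the law of cosines:
cos(A) = (b² + c² - a²)/(2bc) = 0.976859  →  A = 12.35°
cos(B) = (a² + c² - b²)/(2ac) = 0.481898  →  B = 61.19°
cos(C) = (a² + b² - c²)/(2ab) = -0.283338  →  C = 106.5°
Check: A + B + C = 180.0° ✓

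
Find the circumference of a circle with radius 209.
Circumference = 2 * pi * r
Circumference = 2 * pi * 209
Circumference = 1313.19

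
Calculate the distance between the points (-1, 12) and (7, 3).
Using the distance formula: d = sqrt((x₂-x₁)² + (y₂-y₁)²)
dx = 7 - (-1) = 8
dy = 3 - 12 = -9
d = sqrt(8² + (-9)²) = sqrt(64 + 81) = sqrt(145) = 12.04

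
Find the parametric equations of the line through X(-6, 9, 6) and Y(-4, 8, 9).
Direction vector d = Y - X = (2, -1, 3)
x = -6 + 2t, y = 9 - t, z = 6 + 3t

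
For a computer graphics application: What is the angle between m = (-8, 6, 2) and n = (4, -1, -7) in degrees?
m·n = -52, |m|² = 104, |n|² = 66
cos θ = -52/√6864 ≈ -0.6276
θ ≈ 128.9°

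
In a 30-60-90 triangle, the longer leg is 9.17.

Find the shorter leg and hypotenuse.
In a 30-60-90 triangle, sides are in ratio 1 : √3 : 2.
Long leg = short leg·√3  →  short leg = 9.17/√3 = 5.294
Hypotenuse = 2·(short leg) = 2·9.17/√3 = 10.59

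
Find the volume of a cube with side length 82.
Volume = s³
Volume = 82³
Volume = 551368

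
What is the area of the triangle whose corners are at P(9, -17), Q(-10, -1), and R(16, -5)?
Using the coordinate formula: Area = (1/2)|x₁(y₂-y₃) + x₂(y₃-y₁) + x₃(y₁-y₂)|
Area = (1/2)|9((-1)-(-5)) + (-10)((-5)-(-17)) + 16((-17)-(-1))|
Area = (1/2)|9*4 + (-10)*12 + 16*(-16)|
Area = (1/2)|36 + (-120) + (-256)|
Area = (1/2)*340 = 170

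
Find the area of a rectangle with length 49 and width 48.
Area = length * width
Area = 49 * 48
Area = 2352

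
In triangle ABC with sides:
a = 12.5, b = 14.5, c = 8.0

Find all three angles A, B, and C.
By the law of cosines:
cos(A) = (b² + c² - a²)/(2bc) = 0.508621  →  A = 59.43°
cos(B) = (a² + c² - b²)/(2ac) = 0.050000  →  B = 87.13°
cos(C) = (a² + b² - c²)/(2ab) = 0.834483  →  C = 33.44°
Check: A + B + C = 180.0° ✓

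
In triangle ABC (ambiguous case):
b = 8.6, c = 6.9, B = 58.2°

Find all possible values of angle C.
sin(C)/c = sin(B)/b  →  sin(C) = c·sin(B)/b = 6.9·sin(58.2°)/8.6 = 0.681891
C₁ = arcsin(0.681891) = 42.99°,  C₂ = 180° - C₁ = 137.01°
Check C₂: A = 180° - 58.2° - 137.01° = -15.21° ≤ 0, rejected
C = 42.99° (one solution)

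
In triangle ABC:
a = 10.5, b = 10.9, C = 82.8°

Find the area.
Using A = ½ab·sin(C):
A = ½·10.5·10.9·sin(82.8°) = ½·114.45·0.992115 = 56.77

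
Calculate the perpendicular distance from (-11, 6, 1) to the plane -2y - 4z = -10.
d = |0(-11) + (-2)(6) + (-4)(1) - (-10)| / √(0² + (-2)² + (-4)²) = 6/√20 = 1.342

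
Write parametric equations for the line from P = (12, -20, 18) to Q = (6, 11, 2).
Direction vector d = Q - P = (-6, 31, -16)
x = 12 - 6t, y = -20 + 31t, z = 18 - 16t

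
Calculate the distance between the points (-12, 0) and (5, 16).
Using the distance formula: d = sqrt((x₂-x₁)² + (y₂-y₁)²)
dx = 5 - (-12) = 17
dy = 16 - 0 = 16
d = sqrt(17² + 16²) = sqrt(289 + 256) = sqrt(545) = 23.35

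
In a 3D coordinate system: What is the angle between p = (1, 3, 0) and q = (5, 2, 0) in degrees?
p·q = 11, |p|² = 10, |q|² = 29
cos θ = 11/√290 ≈ 0.6459
θ ≈ 49.76°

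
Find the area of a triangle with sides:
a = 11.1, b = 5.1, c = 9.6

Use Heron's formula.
s = (a+b+c)/2 = (11.1+5.1+9.6)/2 = 12.9
A = √(s(s-a)(s-b)(s-c)) = √(12.9·1.8·7.8·3.3)
A = √597.683 = 24.45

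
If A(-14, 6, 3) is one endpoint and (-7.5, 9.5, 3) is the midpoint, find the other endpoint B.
B = (2×(-7.5) - (-14), 2×9.5 - 6, 2×3 - 3) = (-1, 13, 3)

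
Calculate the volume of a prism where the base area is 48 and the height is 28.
Volume = base area * height
Volume = 48 * 28
Volume = 1344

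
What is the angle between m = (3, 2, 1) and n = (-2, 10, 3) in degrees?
m·n = 17, |m|² = 14, |n|² = 113
cos θ = 17/√1582 ≈ 0.4274
θ ≈ 64.7°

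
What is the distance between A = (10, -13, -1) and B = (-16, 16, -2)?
d = √[(-26)² + (29)² + (-1)²] = √1518 = 38.96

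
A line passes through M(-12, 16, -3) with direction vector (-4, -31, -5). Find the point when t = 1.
P(1) = (-12 + (-4)(1), 16 + (-31)(1), -3 + (-5)(1)) = (-16, -15, -8)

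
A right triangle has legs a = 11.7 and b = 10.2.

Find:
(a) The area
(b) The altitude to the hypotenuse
(a) Area = ½ab = ½·11.7·10.2 = 59.67
(b) Hypotenuse c = √(11.7² + 10.2²) = √240.93 = 15.5219
    Area = ½·c·h_c  →  h_c = 2·Area/c = 2·59.67/15.5219 = 7.688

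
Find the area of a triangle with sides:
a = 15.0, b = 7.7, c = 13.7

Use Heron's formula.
s = (a+b+c)/2 = (15.0+7.7+13.7)/2 = 18.2
A = √(s(s-a)(s-b)(s-c)) = √(18.2·3.2·10.5·4.5)
A = √2751.84 = 52.46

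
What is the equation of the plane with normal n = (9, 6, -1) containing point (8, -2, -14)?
d = n·P = (9)(8) + (6)(-2) + (-1)(-14) = 74
Plane: 9x + 6y - z = 74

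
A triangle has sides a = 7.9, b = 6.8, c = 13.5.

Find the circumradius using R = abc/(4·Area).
s = (a+b+c)/2 = 14.1
Area = √(s(s-a)(s-b)(s-c)) = √(14.1·6.2·7.3·0.6) = 19.5678
R = abc/(4·Area) = (7.9·6.8·13.5)/(4·19.5678) = 725.22/78.2712 = 9.265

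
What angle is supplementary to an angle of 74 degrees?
Supplementary angles sum to 180 degrees.
Other angle = 180 - 74
Other angle = 106 degrees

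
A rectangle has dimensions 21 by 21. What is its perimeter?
Perimeter = 2 * (length + width)
Perimeter = 2 * (21 + 21)
Perimeter = 2 * 42
Perimeter = 84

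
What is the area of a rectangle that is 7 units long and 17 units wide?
Area = length * width
Area = 7 * 17
Area = 119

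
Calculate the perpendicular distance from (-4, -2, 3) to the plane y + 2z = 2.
d = |0(-4) + 1(-2) + 2(3) - (2)| / √(0² + 1² + 2²) = 2/√5 = 0.8944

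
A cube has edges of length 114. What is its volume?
Volume = s³
Volume = 114³
Volume = 1481544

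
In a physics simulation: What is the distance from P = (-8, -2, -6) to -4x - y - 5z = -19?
d = |(-4)(-8) + (-1)(-2) + (-5)(-6) - (-19)| / √((-4)² + (-1)² + (-5)²) = 83/√42 = 12.81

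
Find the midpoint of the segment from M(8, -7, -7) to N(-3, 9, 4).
Midpoint = ((8-3)/2, (-7+9)/2, (-7+4)/2) = (2.5, 1, -1.5)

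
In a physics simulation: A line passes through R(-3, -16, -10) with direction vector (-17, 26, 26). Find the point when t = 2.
P(2) = (-3 + (-17)(2), -16 + 26(2), -10 + 26(2)) = (-37, 36, 42)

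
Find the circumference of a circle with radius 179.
Circumference = 2 * pi * r
Circumference = 2 * pi * 179
Circumference = 1124.69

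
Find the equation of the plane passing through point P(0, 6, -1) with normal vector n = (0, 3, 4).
d = n·P = (0)(0) + (3)(6) + (4)(-1) = 14
Plane: 3y + 4z = 14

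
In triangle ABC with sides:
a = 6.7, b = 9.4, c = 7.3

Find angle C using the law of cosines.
cos(C) = (a² + b² - c²)/(2ab)
cos(C) = (6.7² + 9.4² - 7.3²)/(2·6.7·9.4) = 79.96/125.96 = 0.634805
C = arccos(0.634805) = 50.59°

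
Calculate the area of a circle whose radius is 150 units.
Area = pi * r²
Area = pi * 150²
Area = pi * 22500
Area = 70685.83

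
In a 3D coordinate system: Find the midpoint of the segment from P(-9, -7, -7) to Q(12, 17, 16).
Midpoint = ((-9+12)/2, (-7+17)/2, (-7+16)/2) = (1.5, 5, 4.5)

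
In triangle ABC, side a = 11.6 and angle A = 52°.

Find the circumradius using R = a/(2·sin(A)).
R = a/(2·sin(A)) = 11.6/(2·sin(52°))
R = 11.6/(2·0.788011) = 11.6/1.576022 = 7.36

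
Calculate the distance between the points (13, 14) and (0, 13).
Using the distance formula: d = sqrt((x₂-x₁)² + (y₂-y₁)²)
dx = 0 - 13 = -13
dy = 13 - 14 = -1
d = sqrt((-13)² + (-1)²) = sqrt(169 + 1) = sqrt(170) = 13.04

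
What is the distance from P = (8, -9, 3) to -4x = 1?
d = |(-4)(8) + 0(-9) + 0(3) - (1)| / √((-4)² + 0² + 0²) = 33/√16 = 8.25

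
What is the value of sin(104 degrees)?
sin(104 degrees) = 0.9703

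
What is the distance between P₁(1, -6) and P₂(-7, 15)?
Using the distance formula: d = sqrt((x₂-x₁)² + (y₂-y₁)²)
dx = (-7) - 1 = -8
dy = 15 - (-6) = 21
d = sqrt((-8)² + 21²) = sqrt(64 + 441) = sqrt(505) = 22.47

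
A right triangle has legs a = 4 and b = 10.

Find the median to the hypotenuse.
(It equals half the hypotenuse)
Hypotenuse c = √(4² + 10²) = √116 = 10.7703
Median to hypotenuse = c/2 = 5.385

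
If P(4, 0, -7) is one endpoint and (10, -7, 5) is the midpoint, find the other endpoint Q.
Q = (2×10 - 4, 2×(-7) - 0, 2×5 - (-7)) = (16, -14, 17)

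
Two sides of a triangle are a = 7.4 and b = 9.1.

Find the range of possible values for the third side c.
By the triangle inequality: |a - b| < c < a + b
|7.4 - 9.1| < c < 7.4 + 9.1
1.7 < c < 16.5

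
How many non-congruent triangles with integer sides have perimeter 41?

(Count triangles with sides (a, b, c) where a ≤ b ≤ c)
With a ≤ b ≤ c and a + b + c = 41, the triangle inequality a + b > c gives c < 41/2, so c ≤ 20.
Iterate a from 1 to ⌊p/3⌋ = 13; for each a, b ranges from a to ⌊(p−a)/2⌋ with c = p − a − b, keeping only c ≥ b.
Triples: (1, 20, 20), (2, 19, 20), (3, 18, 20), …
Count = 40 triangles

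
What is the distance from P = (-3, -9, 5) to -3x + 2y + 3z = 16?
d = |(-3)(-3) + 2(-9) + 3(5) - (16)| / √((-3)² + 2² + 3²) = 10/√22 = 2.132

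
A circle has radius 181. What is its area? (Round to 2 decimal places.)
Area = pi * r²
Area = pi * 181²
Area = pi * 32761
Area = 102921.72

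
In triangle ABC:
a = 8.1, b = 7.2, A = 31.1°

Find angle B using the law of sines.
sin(B)/b = sin(A)/a
sin(B) = b·sin(A)/a = 7.2·sin(31.1°)/8.1 = 0.459141
B = arcsin(0.459141) = 27.33°  (b ≤ a, so B ≤ A and the acute solution is unique)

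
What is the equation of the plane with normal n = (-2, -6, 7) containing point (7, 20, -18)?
d = n·P = (-2)(7) + (-6)(20) + (7)(-18) = -260
Plane: -2x - 6y + 7z = -260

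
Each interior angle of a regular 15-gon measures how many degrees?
Interior angle of a regular n-gon = (n-2)*180/n
Interior angle = (15-2)*180/15
Interior angle = 13*180/15
Interior angle = 2340/15
Interior angle = 156 degrees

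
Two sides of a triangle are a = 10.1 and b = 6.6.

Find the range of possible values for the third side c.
By the triangle inequality: |a - b| < c < a + b
|10.1 - 6.6| < c < 10.1 + 6.6
3.5 < c < 16.7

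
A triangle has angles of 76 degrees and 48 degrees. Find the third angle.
Sum of angles in a triangle = 180 degrees
Third angle = 180 - 76 - 48
Third angle = 56 degrees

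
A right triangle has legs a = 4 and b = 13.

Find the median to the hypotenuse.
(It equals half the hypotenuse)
Hypotenuse c = √(4² + 13²) = √185 = 13.6015
Median to hypotenuse = c/2 = 6.801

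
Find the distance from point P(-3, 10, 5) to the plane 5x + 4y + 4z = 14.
d = |5(-3) + 4(10) + 4(5) - (14)| / √(5² + 4² + 4²) = 31/√57 = 4.106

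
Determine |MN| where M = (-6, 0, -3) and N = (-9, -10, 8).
d = √[(-3)² + (-10)² + (11)²] = √230 = 15.17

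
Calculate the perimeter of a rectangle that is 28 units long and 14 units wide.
Perimeter = 2 * (length + width)
Perimeter = 2 * (28 + 14)
Perimeter = 2 * 42
Perimeter = 84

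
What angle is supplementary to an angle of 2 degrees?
Supplementary angles sum to 180 degrees.
Other angle = 180 - 2
Other angle = 178 degrees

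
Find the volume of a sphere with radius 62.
Volume = (4/3) * pi * r³
Volume = (4/3) * pi * 62³
Volume = (4/3) * pi * 238328
Volume = 998305.99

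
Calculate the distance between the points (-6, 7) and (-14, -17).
Using the distance formula: d = sqrt((x₂-x₁)² + (y₂-y₁)²)
dx = (-14) - (-6) = -8
dy = (-17) - 7 = -24
d = sqrt((-8)² + (-24)²) = sqrt(64 + 576) = sqrt(640) = 25.30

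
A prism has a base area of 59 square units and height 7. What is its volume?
Volume = base area * height
Volume = 59 * 7
Volume = 413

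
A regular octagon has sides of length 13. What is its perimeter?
Perimeter = number of sides * side length
Perimeter = 8 * 13
Perimeter = 104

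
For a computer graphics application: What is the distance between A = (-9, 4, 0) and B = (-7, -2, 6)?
d = √[(2)² + (-6)² + (6)²] = √76 = 8.718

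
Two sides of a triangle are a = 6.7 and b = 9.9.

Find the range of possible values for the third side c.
By the triangle inequality: |a - b| < c < a + b
|6.7 - 9.9| < c < 6.7 + 9.9
3.2 < c < 16.6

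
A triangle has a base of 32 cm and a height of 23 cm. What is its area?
Area = (1/2) * base * height
Area = (1/2) * 32 * 23
Area = 368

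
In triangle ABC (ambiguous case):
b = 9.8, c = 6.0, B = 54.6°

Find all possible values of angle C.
sin(C)/c = sin(B)/b  →  sin(C) = c·sin(B)/b = 6.0·sin(54.6°)/9.8 = 0.499058
C₁ = arcsin(0.499058) = 29.94°,  C₂ = 180° - C₁ = 150.06°
Check C₂: A = 180° - 54.6° - 150.06° = -24.66° ≤ 0, rejected
C = 29.94° (one solution)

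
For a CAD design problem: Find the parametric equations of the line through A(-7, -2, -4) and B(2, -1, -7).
Direction vector d = B - A = (9, 1, -3)
x = -7 + 9t, y = -2 + t, z = -4 - 3t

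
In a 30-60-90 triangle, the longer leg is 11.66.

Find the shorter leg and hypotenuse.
In a 30-60-90 triangle, sides are in ratio 1 : √3 : 2.
Long leg = short leg·√3  →  short leg = 11.66/√3 = 6.732
Hypotenuse = 2·(short leg) = 2·11.66/√3 = 13.46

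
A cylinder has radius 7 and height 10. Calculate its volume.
Volume = pi * r² * h
Volume = pi * 7² * 10
Volume = pi * 49 * 10
Volume = pi * 490
Volume = 1539.38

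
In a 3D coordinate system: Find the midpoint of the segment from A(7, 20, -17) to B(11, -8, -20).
Midpoint = ((7+11)/2, (20-8)/2, (-17-20)/2) = (9, 6, -18.5)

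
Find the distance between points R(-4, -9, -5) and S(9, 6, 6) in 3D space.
d = √[(13)² + (15)² + (11)²] = √515 = 22.69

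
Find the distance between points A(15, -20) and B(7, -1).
Using the distance formula: d = sqrt((x₂-x₁)² + (y₂-y₁)²)
dx = 7 - 15 = -8
dy = (-1) - (-20) = 19
d = sqrt((-8)² + 19²) = sqrt(64 + 361) = sqrt(425) = 20.62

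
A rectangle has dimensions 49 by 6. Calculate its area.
Area = length * width
Area = 49 * 6
Area = 294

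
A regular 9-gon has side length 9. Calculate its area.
For a regular 9-gon with side length s = 9:
Apothem a = s / (2*tan(pi/9)) = 9 / (2*tan(pi/9)) ≈ 12.3636
Perimeter P = 9 * 9 = 81
Area = (1/2) * P * a = (1/2) * 81 * 12.3636 = 500.73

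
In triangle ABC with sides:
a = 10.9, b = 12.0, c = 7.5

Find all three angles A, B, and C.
By the law of cosines:
cos(A) = (b² + c² - a²)/(2bc) = 0.452444  →  A = 63.1°
cos(B) = (a² + c² - b²)/(2ac) = 0.189969  →  B = 79.05°
cos(C) = (a² + b² - c²)/(2ab) = 0.789602  →  C = 37.85°
Check: A + B + C = 180.0° ✓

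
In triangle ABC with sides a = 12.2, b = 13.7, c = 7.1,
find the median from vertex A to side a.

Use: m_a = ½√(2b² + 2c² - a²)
m_a = ½√(2·13.7² + 2·7.1² - 12.2²)
m_a = ½√(375.38 + 100.82 - 148.84) = ½√327.36 = 9.047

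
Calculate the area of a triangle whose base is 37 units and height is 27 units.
Area = (1/2) * base * height
Area = (1/2) * 37 * 27
Area = 499.50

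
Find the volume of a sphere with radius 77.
Volume = (4/3) * pi * r³
Volume = (4/3) * pi * 77³
Volume = (4/3) * pi * 456533
Volume = 1912320.96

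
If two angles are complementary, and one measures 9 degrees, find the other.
Complementary angles sum to 90 degrees.
Other angle = 90 - 9
Other angle = 81 degrees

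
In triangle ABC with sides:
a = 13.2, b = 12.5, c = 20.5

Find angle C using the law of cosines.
cos(C) = (a² + b² - c²)/(2ab)
cos(C) = (13.2² + 12.5² - 20.5²)/(2·13.2·12.5) = -89.76/330 = -0.272000
C = arccos(-0.272000) = 105.8°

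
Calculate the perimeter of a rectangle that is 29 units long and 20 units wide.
Perimeter = 2 * (length + width)
Perimeter = 2 * (29 + 20)
Perimeter = 2 * 49
Perimeter = 98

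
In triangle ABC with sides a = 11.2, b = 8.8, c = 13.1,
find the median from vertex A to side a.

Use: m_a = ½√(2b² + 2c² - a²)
m_a = ½√(2·8.8² + 2·13.1² - 11.2²)
m_a = ½√(154.88 + 343.22 - 125.44) = ½√372.66 = 9.652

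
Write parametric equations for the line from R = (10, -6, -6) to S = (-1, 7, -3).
Direction vector d = S - R = (-11, 13, 3)
x = 10 - 11t, y = -6 + 13t, z = -6 + 3t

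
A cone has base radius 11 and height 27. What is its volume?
Volume = (1/3) * pi * r² * h
Volume = (1/3) * pi * 11² * 27
Volume = (1/3) * pi * 121 * 27
Volume = (1/3) * pi * 3267
Volume = 3421.19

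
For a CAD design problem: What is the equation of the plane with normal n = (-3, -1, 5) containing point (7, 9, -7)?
d = n·P = (-3)(7) + (-1)(9) + (5)(-7) = -65
Plane: -3x - y + 5z = -65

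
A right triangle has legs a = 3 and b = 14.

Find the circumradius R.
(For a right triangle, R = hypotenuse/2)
Hypotenuse c = √(3² + 14²) = √205 = 14.3178
R = c/2 = 7.159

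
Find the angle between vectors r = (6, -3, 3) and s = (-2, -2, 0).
r·s = -6, |r|² = 54, |s|² = 8
cos θ = -6/√432 ≈ -0.2887
θ ≈ 106.8°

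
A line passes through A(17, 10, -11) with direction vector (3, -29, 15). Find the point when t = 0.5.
P(0.5) = (17 + 3(0.5), 10 + (-29)(0.5), -11 + 15(0.5)) = (18.5, -4.5, -3.5)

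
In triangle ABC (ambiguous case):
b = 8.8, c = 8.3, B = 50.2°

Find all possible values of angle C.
sin(C)/c = sin(B)/b  →  sin(C) = c·sin(B)/b = 8.3·sin(50.2°)/8.8 = 0.724631
C₁ = arcsin(0.724631) = 46.44°,  C₂ = 180° - C₁ = 133.56°
Check C₂: A = 180° - 50.2° - 133.56° = -3.76° ≤ 0, rejected
C = 46.44° (one solution)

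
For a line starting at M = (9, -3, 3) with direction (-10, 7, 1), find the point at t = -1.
P(-1) = (9 + (-10)(-1), -3 + 7(-1), 3 + 1(-1)) = (19, -10, 2)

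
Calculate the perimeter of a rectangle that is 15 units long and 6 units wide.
Perimeter = 2 * (length + width)
Perimeter = 2 * (15 + 6)
Perimeter = 2 * 21
Perimeter = 42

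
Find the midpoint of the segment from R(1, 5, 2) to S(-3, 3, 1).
Midpoint = ((1-3)/2, (5+3)/2, (2+1)/2) = (-1, 4, 1.5)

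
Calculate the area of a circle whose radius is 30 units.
Area = pi * r²
Area = pi * 30²
Area = pi * 900
Area = 2827.43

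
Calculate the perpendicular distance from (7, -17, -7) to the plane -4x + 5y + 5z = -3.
d = |(-4)(7) + 5(-17) + 5(-7) - (-3)| / √((-4)² + 5² + 5²) = 145/√66 = 17.85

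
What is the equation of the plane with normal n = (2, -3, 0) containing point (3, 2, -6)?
d = n·P = (2)(3) + (-3)(2) + (0)(-6) = 0
Plane: 2x - 3y = 0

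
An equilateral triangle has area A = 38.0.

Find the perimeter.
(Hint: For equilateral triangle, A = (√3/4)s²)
A = (√3/4)s²  →  s² = 4A/√3 = 4·38.0/√3 = 87.7572
s = 9.36788
Perimeter = 3s = 28.1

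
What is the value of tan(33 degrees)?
tan(33 degrees) = 0.6494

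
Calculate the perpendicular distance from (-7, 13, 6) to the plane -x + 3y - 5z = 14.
d = |(-1)(-7) + 3(13) + (-5)(6) - (14)| / √((-1)² + 3² + (-5)²) = 2/√35 = 0.3381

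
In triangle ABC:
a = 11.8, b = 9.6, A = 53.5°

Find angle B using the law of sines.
sin(B)/b = sin(A)/a
sin(B) = b·sin(A)/a = 9.6·sin(53.5°)/11.8 = 0.653985
B = arcsin(0.653985) = 40.84°  (b ≤ a, so B ≤ A and the acute solution is unique)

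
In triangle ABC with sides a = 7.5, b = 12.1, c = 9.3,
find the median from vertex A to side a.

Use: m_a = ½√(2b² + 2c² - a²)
m_a = ½√(2·12.1² + 2·9.3² - 7.5²)
m_a = ½√(292.82 + 172.98 - 56.25) = ½√409.55 = 10.12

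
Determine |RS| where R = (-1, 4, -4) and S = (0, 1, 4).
d = √[(1)² + (-3)² + (8)²] = √74 = 8.602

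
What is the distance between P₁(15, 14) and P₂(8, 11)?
Using the distance formula: d = sqrt((x₂-x₁)² + (y₂-y₁)²)
dx = 8 - 15 = -7
dy = 11 - 14 = -3
d = sqrt((-7)² + (-3)²) = sqrt(49 + 9) = sqrt(58) = 7.62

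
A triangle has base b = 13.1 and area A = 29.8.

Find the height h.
A = ½bh  →  h = 2A/b
h = 2·29.8/13.1 = 4.55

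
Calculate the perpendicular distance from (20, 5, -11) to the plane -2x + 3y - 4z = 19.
d = |(-2)(20) + 3(5) + (-4)(-11) - (19)| / √((-2)² + 3² + (-4)²) = 0/√29 = 0.0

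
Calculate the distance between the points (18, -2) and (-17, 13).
Using the distance formula: d = sqrt((x₂-x₁)² + (y₂-y₁)²)
dx = (-17) - 18 = -35
dy = 13 - (-2) = 15
d = sqrt((-35)² + 15²) = sqrt(1225 + 225) = sqrt(1450) = 38.08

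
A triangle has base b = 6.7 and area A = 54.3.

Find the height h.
A = ½bh  →  h = 2A/b
h = 2·54.3/6.7 = 16.21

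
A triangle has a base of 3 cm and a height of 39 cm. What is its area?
Area = (1/2) * base * height
Area = (1/2) * 3 * 39
Area = 58.50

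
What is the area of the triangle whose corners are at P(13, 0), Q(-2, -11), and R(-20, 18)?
Using the coordinate formula: Area = (1/2)|x₁(y₂-y₃) + x₂(y₃-y₁) + x₃(y₁-y₂)|
Area = (1/2)|13((-11)-18) + (-2)(18-0) + (-20)(0-(-11))|
Area = (1/2)|13*(-29) + (-2)*18 + (-20)*11|
Area = (1/2)|(-377) + (-36) + (-220)|
Area = (1/2)*633 = 316.50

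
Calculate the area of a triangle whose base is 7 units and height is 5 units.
Area = (1/2) * base * height
Area = (1/2) * 7 * 5
Area = 17.50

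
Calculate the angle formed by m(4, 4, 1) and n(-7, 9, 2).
m·n = 10, |m|² = 33, |n|² = 134
cos θ = 10/√4422 ≈ 0.1504
θ ≈ 81.35°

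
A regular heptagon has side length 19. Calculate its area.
For a regular 7-gon with side length s = 19:
Apothem a = s / (2*tan(pi/7)) = 19 / (2*tan(pi/7)) ≈ 19.72695
Perimeter P = 7 * 19 = 133
Area = (1/2) * P * a = (1/2) * 133 * 19.72695 = 1311.84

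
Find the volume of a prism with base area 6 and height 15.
Volume = base area * height
Volume = 6 * 15
Volume = 90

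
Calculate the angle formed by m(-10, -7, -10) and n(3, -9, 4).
m·n = -7, |m|² = 249, |n|² = 106
cos θ = -7/√26394 ≈ -0.04309
θ ≈ 92.47°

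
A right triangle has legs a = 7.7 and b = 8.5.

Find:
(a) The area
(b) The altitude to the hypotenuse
(a) Area = ½ab = ½·7.7·8.5 = 32.725
(b) Hypotenuse c = √(7.7² + 8.5²) = √131.54 = 11.4691
    Area = ½·c·h_c  →  h_c = 2·Area/c = 2·32.725/11.4691 = 5.707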